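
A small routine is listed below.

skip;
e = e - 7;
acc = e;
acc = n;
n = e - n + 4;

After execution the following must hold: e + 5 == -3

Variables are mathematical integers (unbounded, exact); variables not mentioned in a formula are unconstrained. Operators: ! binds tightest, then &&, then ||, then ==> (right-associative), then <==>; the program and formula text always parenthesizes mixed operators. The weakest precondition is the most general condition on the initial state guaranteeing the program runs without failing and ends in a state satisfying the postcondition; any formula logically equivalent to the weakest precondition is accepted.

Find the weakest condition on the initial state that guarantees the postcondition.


Working backward. After the program, the postcondition e + 5 == -3 must hold; in canonical form it is e == -8.
Before n := e - n + 4: e == -8
Before acc := n: e == -8
Before acc := e: e == -8
Before e := e - 7: e == -1
Before skip: e == -1
Answer: WP = e == -1


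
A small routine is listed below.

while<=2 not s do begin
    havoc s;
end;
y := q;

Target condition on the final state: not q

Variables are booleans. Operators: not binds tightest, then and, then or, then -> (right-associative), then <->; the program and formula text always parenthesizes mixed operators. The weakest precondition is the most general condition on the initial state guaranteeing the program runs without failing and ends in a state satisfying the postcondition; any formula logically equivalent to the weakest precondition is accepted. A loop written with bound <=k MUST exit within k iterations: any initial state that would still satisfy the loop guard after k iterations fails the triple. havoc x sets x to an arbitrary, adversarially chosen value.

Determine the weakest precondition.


Working backward. After the program, not q must hold.
Before y := q: not q
Before the loop (bound <=2), unroll the exhaustion recursion (WP_0 = exit-now case; WP_j = one more guarded iteration, up to j = 2):
  WP_0: s and (not q)
  WP_1: s and (s -> (not q))
  WP_2: s and (s -> (not q))
So before the loop: s and (s -> (not q))
Answer: WP = s and (s -> (not q))


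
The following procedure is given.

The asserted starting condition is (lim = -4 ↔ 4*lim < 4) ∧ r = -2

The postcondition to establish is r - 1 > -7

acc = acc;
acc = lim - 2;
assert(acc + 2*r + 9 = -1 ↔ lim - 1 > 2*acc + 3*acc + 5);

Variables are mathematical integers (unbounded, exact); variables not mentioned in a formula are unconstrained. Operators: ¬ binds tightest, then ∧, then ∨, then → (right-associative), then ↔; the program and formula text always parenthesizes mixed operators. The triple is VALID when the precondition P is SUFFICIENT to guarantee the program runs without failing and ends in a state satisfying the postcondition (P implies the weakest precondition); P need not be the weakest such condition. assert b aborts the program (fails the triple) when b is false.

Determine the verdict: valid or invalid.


Working backward. After the program, the postcondition r - 1 > -7 must hold; in canonical form it is r > -6.
Before assert acc + 2*r + 9 = -1 ↔ lim - 1 > 2*acc + 3*acc + 5: (acc + 2*r = -10 ↔ lim > 5*acc + 6) ∧ r > -6
Before acc := lim - 2: (lim + 2*r = -8 ↔ 4*lim < 4) ∧ r > -6
Before acc := acc: (lim + 2*r = -8 ↔ 4*lim < 4) ∧ r > -6
The weakest precondition is (lim + 2*r = -8 ↔ 4*lim < 4) ∧ r > -6.
Check whether (lim = -4 ↔ 4*lim < 4) ∧ r = -2 implies it.
Every state satisfying the precondition satisfies the weakest precondition: the implication holds.
Answer: valid


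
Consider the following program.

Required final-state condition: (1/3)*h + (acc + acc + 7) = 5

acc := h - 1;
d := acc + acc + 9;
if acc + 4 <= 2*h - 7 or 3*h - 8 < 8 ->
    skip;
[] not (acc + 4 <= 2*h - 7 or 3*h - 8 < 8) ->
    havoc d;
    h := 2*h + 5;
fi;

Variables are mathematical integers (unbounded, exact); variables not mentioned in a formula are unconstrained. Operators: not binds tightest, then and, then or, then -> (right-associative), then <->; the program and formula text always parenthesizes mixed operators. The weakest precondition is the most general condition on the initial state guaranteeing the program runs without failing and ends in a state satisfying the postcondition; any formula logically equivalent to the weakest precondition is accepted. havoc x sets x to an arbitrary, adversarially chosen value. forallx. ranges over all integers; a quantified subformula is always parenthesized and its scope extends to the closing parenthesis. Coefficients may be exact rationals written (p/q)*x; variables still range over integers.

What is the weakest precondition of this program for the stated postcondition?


Working backward. After the program, the postcondition (1/3)*h + (acc + acc + 7) = 5 must hold; in canonical form it is 2*acc + (1/3)*h = -2.
Then branch requires 2*acc + (1/3)*h = -2; else branch requires 2*acc + (2/3)*h = -11/3.
Before the if: ((acc <= 2*h - 11 or 3*h < 16) -> 2*acc + (1/3)*h = -2) and ((not (acc <= 2*h - 11 or 3*h < 16)) -> 2*acc + (2/3)*h = -11/3)
Before d := acc + acc + 9: ((acc <= 2*h - 11 or 3*h < 16) -> 2*acc + (1/3)*h = -2) and ((not (acc <= 2*h - 11 or 3*h < 16)) -> 2*acc + (2/3)*h = -11/3)
Before acc := h - 1: ((h >= 10 or 3*h < 16) -> (7/3)*h = 0) and ((not (h >= 10 or 3*h < 16)) -> (8/3)*h = -5/3)
Answer: WP = ((h >= 10 or 3*h < 16) -> (7/3)*h = 0) and ((not (h >= 10 or 3*h < 16)) -> (8/3)*h = -5/3)


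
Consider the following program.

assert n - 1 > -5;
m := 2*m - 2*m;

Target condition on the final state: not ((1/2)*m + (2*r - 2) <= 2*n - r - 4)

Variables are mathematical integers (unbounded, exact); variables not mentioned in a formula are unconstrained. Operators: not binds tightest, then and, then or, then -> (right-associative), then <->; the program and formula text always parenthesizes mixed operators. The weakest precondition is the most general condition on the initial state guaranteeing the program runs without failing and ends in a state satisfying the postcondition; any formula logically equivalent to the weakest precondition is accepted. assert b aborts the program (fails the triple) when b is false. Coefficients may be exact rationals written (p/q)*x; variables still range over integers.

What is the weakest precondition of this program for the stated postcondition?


Working backward. After the program, the postcondition not ((1/2)*m + (2*r - 2) <= 2*n - r - 4) must hold; in canonical form it is not ((1/2)*m + 3*r <= 2*n - 2).
Before m := 2*m - 2*m: not (3*r <= 2*n - 2)
Before assert n - 1 > -5: n > -4 and (not (3*r <= 2*n - 2))
Answer: WP = n > -4 and (not (3*r <= 2*n - 2))


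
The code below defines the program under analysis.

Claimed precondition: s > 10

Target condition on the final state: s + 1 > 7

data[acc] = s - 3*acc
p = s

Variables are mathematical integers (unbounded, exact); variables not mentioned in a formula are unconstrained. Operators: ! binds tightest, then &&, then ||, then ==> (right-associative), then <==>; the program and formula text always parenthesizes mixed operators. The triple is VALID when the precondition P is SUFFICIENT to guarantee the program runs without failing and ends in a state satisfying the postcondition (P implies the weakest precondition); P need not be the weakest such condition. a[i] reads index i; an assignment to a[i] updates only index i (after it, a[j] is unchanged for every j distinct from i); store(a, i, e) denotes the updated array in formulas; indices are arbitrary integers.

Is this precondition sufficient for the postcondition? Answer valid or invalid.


Working backward. After the program, the postcondition s + 1 > 7 must hold; in canonical form it is s > 6.
Before p := s: s > 6
Before data[acc] := s - 3*acc: s > 6
The weakest precondition is s > 6.
Check whether s > 10 implies it.
Every state satisfying the precondition satisfies the weakest precondition: the implication holds.
Answer: valid


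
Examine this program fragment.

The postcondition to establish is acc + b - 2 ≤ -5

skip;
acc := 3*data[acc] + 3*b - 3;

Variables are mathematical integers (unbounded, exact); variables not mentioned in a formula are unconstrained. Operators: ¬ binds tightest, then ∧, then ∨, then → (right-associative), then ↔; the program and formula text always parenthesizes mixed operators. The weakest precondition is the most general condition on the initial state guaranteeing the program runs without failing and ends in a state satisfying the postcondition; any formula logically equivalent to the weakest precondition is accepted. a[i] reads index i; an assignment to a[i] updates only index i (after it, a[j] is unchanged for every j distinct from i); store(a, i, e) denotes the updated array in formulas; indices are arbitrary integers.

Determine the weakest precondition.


Working backward. After the program, the postcondition acc + b - 2 ≤ -5 must hold; in canonical form it is acc + b ≤ -3.
Before acc := 3*data[acc] + 3*b - 3: 3*data[acc] + 4*b ≤ 0
Before skip: 3*data[acc] + 4*b ≤ 0
Answer: WP = 3*data[acc] + 4*b ≤ 0


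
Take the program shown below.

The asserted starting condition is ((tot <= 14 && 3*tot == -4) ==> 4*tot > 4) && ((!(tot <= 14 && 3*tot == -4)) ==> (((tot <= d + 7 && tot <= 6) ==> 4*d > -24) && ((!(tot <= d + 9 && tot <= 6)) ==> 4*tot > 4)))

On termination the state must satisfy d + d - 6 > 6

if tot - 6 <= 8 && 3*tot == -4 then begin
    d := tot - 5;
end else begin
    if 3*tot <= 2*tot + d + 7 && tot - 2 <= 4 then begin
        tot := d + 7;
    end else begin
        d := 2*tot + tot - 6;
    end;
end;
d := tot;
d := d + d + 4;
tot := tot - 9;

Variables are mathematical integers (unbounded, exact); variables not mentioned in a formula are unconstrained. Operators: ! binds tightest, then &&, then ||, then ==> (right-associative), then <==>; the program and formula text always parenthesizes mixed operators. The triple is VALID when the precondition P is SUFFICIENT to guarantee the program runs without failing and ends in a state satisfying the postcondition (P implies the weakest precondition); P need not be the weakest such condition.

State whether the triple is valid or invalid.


Working backward. After the program, the postcondition d + d - 6 > 6 must hold; in canonical form it is 2*d > 12.
Before tot := tot - 9: 2*d > 12
Before d := d + d + 4: 4*d > 4
Before d := tot: 4*tot > 4
Then branch requires 4*tot > 4; else branch requires ((tot <= d + 7 && tot <= 6) ==> 4*d > -24) && ((!(tot <= d + 7 && tot <= 6)) ==> 4*tot > 4).
Before the if: ((tot <= 14 && 3*tot == -4) ==> 4*tot > 4) && ((!(tot <= 14 && 3*tot == -4)) ==> (((tot <= d + 7 && tot <= 6) ==> 4*d > -24) && ((!(tot <= d + 7 && tot <= 6)) ==> 4*tot > 4)))
The weakest precondition is ((tot <= 14 && 3*tot == -4) ==> 4*tot > 4) && ((!(tot <= 14 && 3*tot == -4)) ==> (((tot <= d + 7 && tot <= 6) ==> 4*d > -24) && ((!(tot <= d + 7 && tot <= 6)) ==> 4*tot > 4))).
Check whether ((tot <= 14 && 3*tot == -4) ==> 4*tot > 4) && ((!(tot <= 14 && 3*tot == -4)) ==> (((tot <= d + 7 && tot <= 6) ==> 4*d > -24) && ((!(tot <= d + 9 && tot <= 6)) ==> 4*tot > 4))) implies it.
Countermodel: at the initial state d = -7, tot = 1, the precondition holds but the weakest precondition fails.
Answer: invalid


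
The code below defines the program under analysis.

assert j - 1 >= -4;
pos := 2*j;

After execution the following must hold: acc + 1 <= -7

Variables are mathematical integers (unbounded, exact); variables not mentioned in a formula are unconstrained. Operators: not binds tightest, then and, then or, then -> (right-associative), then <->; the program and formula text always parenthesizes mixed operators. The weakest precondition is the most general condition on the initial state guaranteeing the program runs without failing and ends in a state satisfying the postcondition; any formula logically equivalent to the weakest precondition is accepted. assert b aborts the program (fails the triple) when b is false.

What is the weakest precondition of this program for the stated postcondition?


Working backward. After the program, the postcondition acc + 1 <= -7 must hold; in canonical form it is acc <= -8.
Before pos := 2*j: acc <= -8
Before assert j - 1 >= -4: j >= -3 and acc <= -8
Answer: WP = j >= -3 and acc <= -8


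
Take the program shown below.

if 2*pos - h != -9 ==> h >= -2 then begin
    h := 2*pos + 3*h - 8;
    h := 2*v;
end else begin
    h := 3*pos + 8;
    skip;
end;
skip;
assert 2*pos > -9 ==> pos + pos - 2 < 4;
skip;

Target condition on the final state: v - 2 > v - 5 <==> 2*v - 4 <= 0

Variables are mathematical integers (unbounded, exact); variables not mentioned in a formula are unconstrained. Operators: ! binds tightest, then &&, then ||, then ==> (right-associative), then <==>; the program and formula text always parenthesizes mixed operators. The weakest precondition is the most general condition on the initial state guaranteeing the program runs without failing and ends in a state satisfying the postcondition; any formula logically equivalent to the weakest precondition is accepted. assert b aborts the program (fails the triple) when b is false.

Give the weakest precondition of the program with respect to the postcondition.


Working backward. After the program, the postcondition v - 2 > v - 5 <==> 2*v - 4 <= 0 must hold; in canonical form it is 2*v <= 4.
Before skip: 2*v <= 4
Before assert 2*pos > -9 ==> pos + pos - 2 < 4: (2*pos > -9 ==> 2*pos < 6) && 2*v <= 4
Before skip: (2*pos > -9 ==> 2*pos < 6) && 2*v <= 4
Then branch requires (2*pos > -9 ==> 2*pos < 6) && 2*v <= 4; else branch requires (2*pos > -9 ==> 2*pos < 6) && 2*v <= 4.
Before the if: ((2*pos != h - 9 ==> h >= -2) ==> ((2*pos > -9 ==> 2*pos < 6) && 2*v <= 4)) && ((!(2*pos != h - 9 ==> h >= -2)) ==> ((2*pos > -9 ==> 2*pos < 6) && 2*v <= 4))
Answer: WP = ((2*pos != h - 9 ==> h >= -2) ==> ((2*pos > -9 ==> 2*pos < 6) && 2*v <= 4)) && ((!(2*pos != h - 9 ==> h >= -2)) ==> ((2*pos > -9 ==> 2*pos < 6) && 2*v <= 4))


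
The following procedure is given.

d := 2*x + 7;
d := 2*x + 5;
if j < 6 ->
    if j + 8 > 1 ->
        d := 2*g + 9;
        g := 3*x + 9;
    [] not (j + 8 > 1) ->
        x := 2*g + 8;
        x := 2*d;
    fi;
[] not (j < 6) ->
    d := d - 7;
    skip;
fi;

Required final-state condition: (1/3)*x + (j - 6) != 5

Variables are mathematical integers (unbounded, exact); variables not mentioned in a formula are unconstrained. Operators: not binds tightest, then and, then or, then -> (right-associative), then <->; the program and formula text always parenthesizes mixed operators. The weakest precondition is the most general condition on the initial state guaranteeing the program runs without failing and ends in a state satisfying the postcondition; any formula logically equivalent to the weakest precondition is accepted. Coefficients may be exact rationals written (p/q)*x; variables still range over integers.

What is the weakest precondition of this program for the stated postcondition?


Working backward. After the program, the postcondition (1/3)*x + (j - 6) != 5 must hold; in canonical form it is j + (1/3)*x != 11.
Then branch requires (j > -7 -> j + (1/3)*x != 11) and ((not (j > -7)) -> (2/3)*d + j != 11); else branch requires j + (1/3)*x != 11.
Before the if: (j < 6 -> ((j > -7 -> j + (1/3)*x != 11) and ((not (j > -7)) -> (2/3)*d + j != 11))) and ((not (j < 6)) -> j + (1/3)*x != 11)
Before d := 2*x + 5: (j < 6 -> ((j > -7 -> j + (1/3)*x != 11) and ((not (j > -7)) -> j + (4/3)*x != 23/3))) and ((not (j < 6)) -> j + (1/3)*x != 11)
Before d := 2*x + 7: (j < 6 -> ((j > -7 -> j + (1/3)*x != 11) and ((not (j > -7)) -> j + (4/3)*x != 23/3))) and ((not (j < 6)) -> j + (1/3)*x != 11)
Answer: WP = (j < 6 -> ((j > -7 -> j + (1/3)*x != 11) and ((not (j > -7)) -> j + (4/3)*x != 23/3))) and ((not (j < 6)) -> j + (1/3)*x != 11)


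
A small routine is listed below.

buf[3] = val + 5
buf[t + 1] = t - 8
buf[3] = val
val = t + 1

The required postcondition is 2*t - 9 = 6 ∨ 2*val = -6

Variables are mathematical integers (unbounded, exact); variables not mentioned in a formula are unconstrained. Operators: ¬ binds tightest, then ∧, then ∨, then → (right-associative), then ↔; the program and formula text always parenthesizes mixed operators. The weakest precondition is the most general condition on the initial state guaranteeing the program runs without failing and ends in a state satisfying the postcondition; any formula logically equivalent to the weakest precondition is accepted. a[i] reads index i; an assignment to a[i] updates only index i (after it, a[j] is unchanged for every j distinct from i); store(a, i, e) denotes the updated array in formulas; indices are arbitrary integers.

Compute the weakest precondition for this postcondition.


Working backward. After the program, the postcondition 2*t - 9 = 6 ∨ 2*val = -6 must hold; in canonical form it is 2*t = 15 ∨ 2*val = -6.
Before val := t + 1: 2*t = 15 ∨ 2*t = -8
Before buf[3] := val: 2*t = 15 ∨ 2*t = -8
Before buf[t + 1] := t - 8: 2*t = 15 ∨ 2*t = -8
Before buf[3] := val + 5: 2*t = 15 ∨ 2*t = -8
Answer: WP = 2*t = 15 ∨ 2*t = -8


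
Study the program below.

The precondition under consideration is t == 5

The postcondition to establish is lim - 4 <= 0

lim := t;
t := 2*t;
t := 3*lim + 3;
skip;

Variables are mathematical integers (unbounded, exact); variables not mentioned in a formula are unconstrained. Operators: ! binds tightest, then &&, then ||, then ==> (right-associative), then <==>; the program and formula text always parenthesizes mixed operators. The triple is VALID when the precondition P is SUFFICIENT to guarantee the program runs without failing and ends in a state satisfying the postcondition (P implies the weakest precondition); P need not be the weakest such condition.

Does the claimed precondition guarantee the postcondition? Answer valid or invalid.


Working backward. After the program, the postcondition lim - 4 <= 0 must hold; in canonical form it is lim <= 4.
Before skip: lim <= 4
Before t := 3*lim + 3: lim <= 4
Before t := 2*t: lim <= 4
Before lim := t: t <= 4
The weakest precondition is t <= 4.
Check whether t == 5 implies it.
Countermodel: at the initial state t = 5, the precondition holds but the weakest precondition fails.
Answer: invalid


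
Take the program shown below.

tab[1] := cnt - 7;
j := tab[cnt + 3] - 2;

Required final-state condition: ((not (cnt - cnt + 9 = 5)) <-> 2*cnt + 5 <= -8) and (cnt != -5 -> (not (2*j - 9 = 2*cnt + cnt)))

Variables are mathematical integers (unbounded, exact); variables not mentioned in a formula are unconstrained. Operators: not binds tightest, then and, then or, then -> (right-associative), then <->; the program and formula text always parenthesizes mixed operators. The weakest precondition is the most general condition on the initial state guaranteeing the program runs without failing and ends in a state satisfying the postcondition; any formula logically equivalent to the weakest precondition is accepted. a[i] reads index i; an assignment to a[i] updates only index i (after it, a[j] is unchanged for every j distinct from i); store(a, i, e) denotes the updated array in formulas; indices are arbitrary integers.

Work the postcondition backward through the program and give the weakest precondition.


Working backward. After the program, the postcondition ((not (cnt - cnt + 9 = 5)) <-> 2*cnt + 5 <= -8) and (cnt != -5 -> (not (2*j - 9 = 2*cnt + cnt))) must hold; in canonical form it is 2*cnt <= -13 and (cnt != -5 -> (not (2*j = 3*cnt + 9))).
Before j := tab[cnt + 3] - 2: 2*cnt <= -13 and (cnt != -5 -> (not (2*tab[cnt + 3] = 3*cnt + 13)))
Before tab[1] := cnt - 7: 2*cnt <= -13 and (cnt != -5 -> (not (2*store(tab, 1, cnt - 7)[cnt + 3] = 3*cnt + 13)))
Answer: WP = 2*cnt <= -13 and (cnt != -5 -> (not (2*store(tab, 1, cnt - 7)[cnt + 3] = 3*cnt + 13)))


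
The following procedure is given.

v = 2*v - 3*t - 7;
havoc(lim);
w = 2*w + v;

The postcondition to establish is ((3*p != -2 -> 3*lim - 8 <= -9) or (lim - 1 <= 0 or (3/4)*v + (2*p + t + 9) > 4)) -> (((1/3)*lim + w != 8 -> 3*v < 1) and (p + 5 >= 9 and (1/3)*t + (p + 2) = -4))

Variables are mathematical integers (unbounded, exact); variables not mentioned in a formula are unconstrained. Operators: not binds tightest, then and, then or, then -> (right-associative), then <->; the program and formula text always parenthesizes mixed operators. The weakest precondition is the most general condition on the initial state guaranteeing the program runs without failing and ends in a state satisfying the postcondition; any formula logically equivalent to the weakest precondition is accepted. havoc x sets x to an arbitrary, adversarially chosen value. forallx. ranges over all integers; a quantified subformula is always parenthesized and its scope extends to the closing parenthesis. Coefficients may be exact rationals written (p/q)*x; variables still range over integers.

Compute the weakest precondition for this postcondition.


Working backward. After the program, the postcondition ((3*p != -2 -> 3*lim - 8 <= -9) or (lim - 1 <= 0 or (3/4)*v + (2*p + t + 9) > 4)) -> (((1/3)*lim + w != 8 -> 3*v < 1) and (p + 5 >= 9 and (1/3)*t + (p + 2) = -4)) must hold; in canonical form it is ((3*p != -2 -> 3*lim <= -1) or lim <= 1 or 2*p + t + (3/4)*v > -5) -> (((1/3)*lim + w != 8 -> 3*v < 1) and p >= 4 and p + (1/3)*t = -6).
Before w := 2*w + v: ((3*p != -2 -> 3*lim <= -1) or lim <= 1 or 2*p + t + (3/4)*v > -5) -> (((1/3)*lim + v + 2*w != 8 -> 3*v < 1) and p >= 4 and p + (1/3)*t = -6)
Before havoc lim: forall lim_1. (((3*p != -2 -> 3*lim_1 <= -1) or lim_1 <= 1 or 2*p + t + (3/4)*v > -5) -> (((1/3)*lim_1 + v + 2*w != 8 -> 3*v < 1) and p >= 4 and p + (1/3)*t = -6))
Before v := 2*v - 3*t - 7: forall lim_1. (((3*p != -2 -> 3*lim_1 <= -1) or lim_1 <= 1 or 2*p + (3/2)*v > (5/4)*t + 1/4) -> (((1/3)*lim_1 + 2*v + 2*w != 3*t + 15 -> 6*v < 9*t + 22) and p >= 4 and p + (1/3)*t = -6))
Answer: WP = forall lim_1. (((3*p != -2 -> 3*lim_1 <= -1) or lim_1 <= 1 or 2*p + (3/2)*v > (5/4)*t + 1/4) -> (((1/3)*lim_1 + 2*v + 2*w != 3*t + 15 -> 6*v < 9*t + 22) and p >= 4 and p + (1/3)*t = -6))


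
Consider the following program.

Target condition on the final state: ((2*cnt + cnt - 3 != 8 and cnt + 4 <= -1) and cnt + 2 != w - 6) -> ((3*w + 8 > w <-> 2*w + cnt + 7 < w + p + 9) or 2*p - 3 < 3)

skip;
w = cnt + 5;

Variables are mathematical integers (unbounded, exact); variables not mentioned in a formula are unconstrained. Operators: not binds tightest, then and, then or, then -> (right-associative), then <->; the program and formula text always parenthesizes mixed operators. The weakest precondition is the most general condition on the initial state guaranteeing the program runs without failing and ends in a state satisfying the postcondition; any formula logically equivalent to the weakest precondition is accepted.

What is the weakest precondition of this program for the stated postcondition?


Working backward. After the program, the postcondition ((2*cnt + cnt - 3 != 8 and cnt + 4 <= -1) and cnt + 2 != w - 6) -> ((3*w + 8 > w <-> 2*w + cnt + 7 < w + p + 9) or 2*p - 3 < 3) must hold; in canonical form it is (3*cnt != 11 and cnt <= -5 and cnt != w - 8) -> ((2*w > -8 <-> cnt + w < p + 2) or 2*p < 6).
Before w := cnt + 5: (3*cnt != 11 and cnt <= -5) -> ((2*cnt > -18 <-> 2*cnt < p - 3) or 2*p < 6)
Before skip: (3*cnt != 11 and cnt <= -5) -> ((2*cnt > -18 <-> 2*cnt < p - 3) or 2*p < 6)
Answer: WP = (3*cnt != 11 and cnt <= -5) -> ((2*cnt > -18 <-> 2*cnt < p - 3) or 2*p < 6)


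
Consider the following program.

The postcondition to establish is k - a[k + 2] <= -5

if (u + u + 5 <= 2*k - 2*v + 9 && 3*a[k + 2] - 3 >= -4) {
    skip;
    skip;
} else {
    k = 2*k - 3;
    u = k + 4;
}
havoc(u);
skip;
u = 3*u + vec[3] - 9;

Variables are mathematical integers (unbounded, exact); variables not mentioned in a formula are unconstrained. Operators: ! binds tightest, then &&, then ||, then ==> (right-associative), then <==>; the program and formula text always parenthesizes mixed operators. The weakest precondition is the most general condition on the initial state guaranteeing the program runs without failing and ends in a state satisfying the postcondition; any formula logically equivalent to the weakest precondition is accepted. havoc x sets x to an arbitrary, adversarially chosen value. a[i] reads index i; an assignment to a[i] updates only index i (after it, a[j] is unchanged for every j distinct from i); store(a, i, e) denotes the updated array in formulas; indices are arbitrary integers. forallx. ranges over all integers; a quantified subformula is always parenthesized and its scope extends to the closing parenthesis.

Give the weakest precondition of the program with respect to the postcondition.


Working backward. After the program, the postcondition k - a[k + 2] <= -5 must hold; in canonical form it is k <= a[k + 2] - 5.
Before u := 3*u + vec[3] - 9: k <= a[k + 2] - 5
Before skip: k <= a[k + 2] - 5
Before havoc u: k <= a[k + 2] - 5
Then branch requires k <= a[k + 2] - 5; else branch requires 2*k <= a[2*k - 1] - 2.
Before the if: ((2*u + 2*v <= 2*k + 4 && 3*a[k + 2] >= -1) ==> k <= a[k + 2] - 5) && ((!(2*u + 2*v <= 2*k + 4 && 3*a[k + 2] >= -1)) ==> 2*k <= a[2*k - 1] - 2)
Answer: WP = ((2*u + 2*v <= 2*k + 4 && 3*a[k + 2] >= -1) ==> k <= a[k + 2] - 5) && ((!(2*u + 2*v <= 2*k + 4 && 3*a[k + 2] >= -1)) ==> 2*k <= a[2*k - 1] - 2)


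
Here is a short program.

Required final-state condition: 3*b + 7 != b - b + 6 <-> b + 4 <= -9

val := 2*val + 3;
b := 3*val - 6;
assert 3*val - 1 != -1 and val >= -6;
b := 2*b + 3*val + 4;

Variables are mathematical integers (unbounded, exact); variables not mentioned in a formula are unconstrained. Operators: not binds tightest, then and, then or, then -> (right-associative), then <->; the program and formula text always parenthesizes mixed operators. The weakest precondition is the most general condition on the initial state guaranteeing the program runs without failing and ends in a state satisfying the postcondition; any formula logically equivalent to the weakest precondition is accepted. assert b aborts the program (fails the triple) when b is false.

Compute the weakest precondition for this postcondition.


Working backward. After the program, the postcondition 3*b + 7 != b - b + 6 <-> b + 4 <= -9 must hold; in canonical form it is 3*b != -1 <-> b <= -13.
Before b := 2*b + 3*val + 4: 6*b + 9*val != -13 <-> 2*b + 3*val <= -17
Before assert 3*val - 1 != -1 and val >= -6: 3*val != 0 and val >= -6 and (6*b + 9*val != -13 <-> 2*b + 3*val <= -17)
Before b := 3*val - 6: 3*val != 0 and val >= -6 and (27*val != 23 <-> 9*val <= -5)
Before val := 2*val + 3: 6*val != -9 and 2*val >= -9 and (54*val != -58 <-> 18*val <= -32)
Answer: WP = 6*val != -9 and 2*val >= -9 and (54*val != -58 <-> 18*val <= -32)


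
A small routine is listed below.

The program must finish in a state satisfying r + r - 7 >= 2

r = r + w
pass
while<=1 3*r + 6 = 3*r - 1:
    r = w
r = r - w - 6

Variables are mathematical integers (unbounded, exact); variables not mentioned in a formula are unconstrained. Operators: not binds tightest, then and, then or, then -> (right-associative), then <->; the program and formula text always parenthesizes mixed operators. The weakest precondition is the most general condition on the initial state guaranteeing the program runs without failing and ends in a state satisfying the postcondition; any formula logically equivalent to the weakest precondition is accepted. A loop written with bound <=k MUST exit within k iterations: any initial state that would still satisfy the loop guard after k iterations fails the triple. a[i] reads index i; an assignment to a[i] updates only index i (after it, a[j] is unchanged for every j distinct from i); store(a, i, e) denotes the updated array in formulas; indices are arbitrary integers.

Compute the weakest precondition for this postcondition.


Working backward. After the program, the postcondition r + r - 7 >= 2 must hold; in canonical form it is 2*r >= 9.
Before r := r - w - 6: 2*r >= 2*w + 21
Before the loop (bound <=1), unroll the exhaustion recursion (WP_0 = exit-now case; WP_j = one more guarded iteration, up to j = 1):
  WP_0: 2*r >= 2*w + 21
  WP_1: 2*r >= 2*w + 21
So before the loop: 2*r >= 2*w + 21
Before skip: 2*r >= 2*w + 21
Before r := r + w: 2*r >= 21
Answer: WP = 2*r >= 21


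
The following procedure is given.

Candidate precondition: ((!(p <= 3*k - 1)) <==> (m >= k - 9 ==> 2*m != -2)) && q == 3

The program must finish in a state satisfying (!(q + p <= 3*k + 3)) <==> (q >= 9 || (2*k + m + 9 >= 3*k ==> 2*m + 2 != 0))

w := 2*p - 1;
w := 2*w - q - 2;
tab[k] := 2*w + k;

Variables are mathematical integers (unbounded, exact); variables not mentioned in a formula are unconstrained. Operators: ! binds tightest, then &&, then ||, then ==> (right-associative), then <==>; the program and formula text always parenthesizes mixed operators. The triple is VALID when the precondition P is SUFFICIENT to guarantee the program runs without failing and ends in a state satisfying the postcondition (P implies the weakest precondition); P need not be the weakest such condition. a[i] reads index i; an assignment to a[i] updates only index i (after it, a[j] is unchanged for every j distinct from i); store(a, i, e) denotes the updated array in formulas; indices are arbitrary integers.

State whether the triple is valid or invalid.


Working backward. After the program, the postcondition (!(q + p <= 3*k + 3)) <==> (q >= 9 || (2*k + m + 9 >= 3*k ==> 2*m + 2 != 0)) must hold; in canonical form it is (!(p + q <= 3*k + 3)) <==> (q >= 9 || (m >= k - 9 ==> 2*m != -2)).
Before tab[k] := 2*w + k: (!(p + q <= 3*k + 3)) <==> (q >= 9 || (m >= k - 9 ==> 2*m != -2))
Before w := 2*w - q - 2: (!(p + q <= 3*k + 3)) <==> (q >= 9 || (m >= k - 9 ==> 2*m != -2))
Before w := 2*p - 1: (!(p + q <= 3*k + 3)) <==> (q >= 9 || (m >= k - 9 ==> 2*m != -2))
The weakest precondition is (!(p + q <= 3*k + 3)) <==> (q >= 9 || (m >= k - 9 ==> 2*m != -2)).
Check whether ((!(p <= 3*k - 1)) <==> (m >= k - 9 ==> 2*m != -2)) && q == 3 implies it.
Countermodel: at the initial state k = 9, m = -1, p = 27, q = 3, the precondition holds but the weakest precondition fails.
Answer: invalid


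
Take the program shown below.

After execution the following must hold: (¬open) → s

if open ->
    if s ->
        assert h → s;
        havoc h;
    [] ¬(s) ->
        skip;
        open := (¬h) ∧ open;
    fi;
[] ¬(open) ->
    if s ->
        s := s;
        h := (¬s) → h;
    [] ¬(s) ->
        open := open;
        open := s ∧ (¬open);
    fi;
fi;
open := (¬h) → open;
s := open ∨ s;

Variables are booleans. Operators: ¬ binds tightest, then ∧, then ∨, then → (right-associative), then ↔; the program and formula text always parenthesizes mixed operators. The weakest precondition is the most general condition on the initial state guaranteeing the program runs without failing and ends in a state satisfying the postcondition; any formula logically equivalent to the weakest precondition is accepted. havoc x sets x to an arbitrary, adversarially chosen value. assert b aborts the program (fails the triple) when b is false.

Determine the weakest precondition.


Working backward. After the program, (¬open) → s must hold.
Before s := open ∨ s: (¬open) → (open ∨ s)
Before open := (¬h) → open: (¬((¬h) → open)) → (((¬h) → open) ∨ s)
Then branch requires (s → ((h → s) ∧ ((¬open) → (open ∨ s)))) ∧ ((¬s) → ((¬((¬h) → ((¬h) ∧ open))) → (((¬h) → ((¬h) ∧ open)) ∨ s))); else branch requires (s → ((¬((¬((¬s) → h)) → open)) → (((¬((¬s) → h)) → open) ∨ s))) ∧ ((¬s) → ((¬((¬h) → (s ∧ (¬open)))) → (((¬h) → (s ∧ (¬open))) ∨ s))).
Before the if: (open → ((s → ((h → s) ∧ ((¬open) → (open ∨ s)))) ∧ ((¬s) → ((¬((¬h) → ((¬h) ∧ open))) → (((¬h) → ((¬h) ∧ open)) ∨ s))))) ∧ ((¬open) → ((s → ((¬((¬((¬s) → h)) → open)) → (((¬((¬s) → h)) → open) ∨ s))) ∧ ((¬s) → ((¬((¬h) → (s ∧ (¬open)))) → (((¬h) → (s ∧ (¬open))) ∨ s)))))
Answer: WP = (open → ((s → ((h → s) ∧ ((¬open) → (open ∨ s)))) ∧ ((¬s) → ((¬((¬h) → ((¬h) ∧ open))) → (((¬h) → ((¬h) ∧ open)) ∨ s))))) ∧ ((¬open) → ((s → ((¬((¬((¬s) → h)) → open)) → (((¬((¬s) → h)) → open) ∨ s))) ∧ ((¬s) → ((¬((¬h) → (s ∧ (¬open)))) → (((¬h) → (s ∧ (¬open))) ∨ s)))))


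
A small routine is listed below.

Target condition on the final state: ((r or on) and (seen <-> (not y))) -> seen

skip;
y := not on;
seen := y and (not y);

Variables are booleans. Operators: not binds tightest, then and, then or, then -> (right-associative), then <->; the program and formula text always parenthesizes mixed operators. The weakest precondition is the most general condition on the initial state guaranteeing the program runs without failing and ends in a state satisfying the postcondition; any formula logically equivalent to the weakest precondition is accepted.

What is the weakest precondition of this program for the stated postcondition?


Working backward. After the program, ((r or on) and (seen <-> (not y))) -> seen must hold.
Before seen := y and (not y): not ((r or on) and y)
Before y := not on: not ((r or on) and (not on))
Before skip: not ((r or on) and (not on))
Answer: WP = not ((r or on) and (not on))


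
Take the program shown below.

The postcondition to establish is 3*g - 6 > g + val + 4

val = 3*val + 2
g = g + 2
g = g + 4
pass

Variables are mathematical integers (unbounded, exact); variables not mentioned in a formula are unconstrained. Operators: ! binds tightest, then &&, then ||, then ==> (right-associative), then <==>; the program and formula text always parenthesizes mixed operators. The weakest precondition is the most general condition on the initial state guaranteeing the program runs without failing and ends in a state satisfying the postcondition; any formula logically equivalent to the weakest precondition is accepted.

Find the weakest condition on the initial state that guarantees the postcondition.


Working backward. After the program, the postcondition 3*g - 6 > g + val + 4 must hold; in canonical form it is 2*g > val + 10.
Before skip: 2*g > val + 10
Before g := g + 4: 2*g > val + 2
Before g := g + 2: 2*g > val - 2
Before val := 3*val + 2: 2*g > 3*val
Answer: WP = 2*g > 3*val


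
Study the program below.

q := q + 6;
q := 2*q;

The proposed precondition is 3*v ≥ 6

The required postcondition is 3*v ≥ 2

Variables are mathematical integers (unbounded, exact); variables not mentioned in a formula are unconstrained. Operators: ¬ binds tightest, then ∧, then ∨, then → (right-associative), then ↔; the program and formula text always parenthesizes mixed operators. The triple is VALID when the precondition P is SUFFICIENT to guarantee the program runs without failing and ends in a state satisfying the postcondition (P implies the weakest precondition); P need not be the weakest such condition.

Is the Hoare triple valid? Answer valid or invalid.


Working backward. After the program, 3*v ≥ 2 must hold.
Before q := 2*q: 3*v ≥ 2
Before q := q + 6: 3*v ≥ 2
The weakest precondition is 3*v ≥ 2.
Check whether 3*v ≥ 6 implies it.
Every state satisfying the precondition satisfies the weakest precondition: the implication holds.
Answer: valid


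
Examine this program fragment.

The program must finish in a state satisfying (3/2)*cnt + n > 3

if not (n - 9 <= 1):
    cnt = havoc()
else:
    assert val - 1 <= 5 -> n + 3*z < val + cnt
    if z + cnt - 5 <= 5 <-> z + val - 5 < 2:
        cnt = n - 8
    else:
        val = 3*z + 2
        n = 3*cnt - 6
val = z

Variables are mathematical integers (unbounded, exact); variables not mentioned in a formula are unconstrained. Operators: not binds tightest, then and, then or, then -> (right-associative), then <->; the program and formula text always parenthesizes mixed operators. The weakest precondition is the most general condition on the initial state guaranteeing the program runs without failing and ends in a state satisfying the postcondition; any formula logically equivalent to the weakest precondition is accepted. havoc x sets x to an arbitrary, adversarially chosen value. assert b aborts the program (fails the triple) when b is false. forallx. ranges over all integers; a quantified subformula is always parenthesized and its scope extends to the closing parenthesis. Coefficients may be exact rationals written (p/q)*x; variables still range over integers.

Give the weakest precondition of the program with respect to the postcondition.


Working backward. After the program, (3/2)*cnt + n > 3 must hold.
Before val := z: (3/2)*cnt + n > 3
Then branch requires forall cnt_1. (3/2)*cnt_1 + n > 3; else branch requires (val <= 6 -> n + 3*z < cnt + val) and ((cnt + z <= 10 <-> val + z < 7) -> (5/2)*n > 15) and ((not (cnt + z <= 10 <-> val + z < 7)) -> (9/2)*cnt > 9).
Before the if: ((not (n <= 10)) -> (forall cnt_1. (3/2)*cnt_1 + n > 3)) and (n <= 10 -> ((val <= 6 -> n + 3*z < cnt + val) and ((cnt + z <= 10 <-> val + z < 7) -> (5/2)*n > 15) and ((not (cnt + z <= 10 <-> val + z < 7)) -> (9/2)*cnt > 9)))
Answer: WP = ((not (n <= 10)) -> (forall cnt_1. (3/2)*cnt_1 + n > 3)) and (n <= 10 -> ((val <= 6 -> n + 3*z < cnt + val) and ((cnt + z <= 10 <-> val + z < 7) -> (5/2)*n > 15) and ((not (cnt + z <= 10 <-> val + z < 7)) -> (9/2)*cnt > 9)))


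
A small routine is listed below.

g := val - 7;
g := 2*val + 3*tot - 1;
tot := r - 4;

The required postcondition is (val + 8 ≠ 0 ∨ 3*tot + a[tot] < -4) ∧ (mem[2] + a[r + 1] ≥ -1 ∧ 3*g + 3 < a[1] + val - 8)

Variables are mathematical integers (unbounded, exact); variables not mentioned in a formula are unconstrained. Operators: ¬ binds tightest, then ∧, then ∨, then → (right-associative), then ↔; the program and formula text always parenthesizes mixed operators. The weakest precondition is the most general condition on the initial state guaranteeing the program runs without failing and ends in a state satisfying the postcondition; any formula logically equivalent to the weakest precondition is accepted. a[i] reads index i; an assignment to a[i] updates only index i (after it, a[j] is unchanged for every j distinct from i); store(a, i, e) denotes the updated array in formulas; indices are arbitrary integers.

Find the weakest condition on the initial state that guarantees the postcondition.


Working backward. After the program, the postcondition (val + 8 ≠ 0 ∨ 3*tot + a[tot] < -4) ∧ (mem[2] + a[r + 1] ≥ -1 ∧ 3*g + 3 < a[1] + val - 8) must hold; in canonical form it is (val ≠ -8 ∨ a[tot] + 3*tot < -4) ∧ a[r + 1] + mem[2] ≥ -1 ∧ 3*g < a[1] + val - 11.
Before tot := r - 4: (val ≠ -8 ∨ a[r - 4] + 3*r < 8) ∧ a[r + 1] + mem[2] ≥ -1 ∧ 3*g < a[1] + val - 11
Before g := 2*val + 3*tot - 1: (val ≠ -8 ∨ a[r - 4] + 3*r < 8) ∧ a[r + 1] + mem[2] ≥ -1 ∧ 9*tot + 5*val < a[1] - 8
Before g := val - 7: (val ≠ -8 ∨ a[r - 4] + 3*r < 8) ∧ a[r + 1] + mem[2] ≥ -1 ∧ 9*tot + 5*val < a[1] - 8
Answer: WP = (val ≠ -8 ∨ a[r - 4] + 3*r < 8) ∧ a[r + 1] + mem[2] ≥ -1 ∧ 9*tot + 5*val < a[1] - 8


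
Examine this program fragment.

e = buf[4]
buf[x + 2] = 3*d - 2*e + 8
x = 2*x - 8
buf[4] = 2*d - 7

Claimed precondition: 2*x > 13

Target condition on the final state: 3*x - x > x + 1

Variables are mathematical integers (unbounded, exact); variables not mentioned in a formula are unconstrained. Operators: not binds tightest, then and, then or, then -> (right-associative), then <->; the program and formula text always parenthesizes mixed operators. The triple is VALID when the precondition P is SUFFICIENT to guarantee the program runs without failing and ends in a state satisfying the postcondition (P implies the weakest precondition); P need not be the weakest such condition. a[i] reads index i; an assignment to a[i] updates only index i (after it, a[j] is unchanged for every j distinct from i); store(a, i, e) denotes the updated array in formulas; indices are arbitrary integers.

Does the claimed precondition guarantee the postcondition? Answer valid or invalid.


Working backward. After the program, the postcondition 3*x - x > x + 1 must hold; in canonical form it is x > 1.
Before buf[4] := 2*d - 7: x > 1
Before x := 2*x - 8: 2*x > 9
Before buf[x + 2] := 3*d - 2*e + 8: 2*x > 9
Before e := buf[4]: 2*x > 9
The weakest precondition is 2*x > 9.
Check whether 2*x > 13 implies it.
Every state satisfying the precondition satisfies the weakest precondition: the implication holds.
Answer: valid
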